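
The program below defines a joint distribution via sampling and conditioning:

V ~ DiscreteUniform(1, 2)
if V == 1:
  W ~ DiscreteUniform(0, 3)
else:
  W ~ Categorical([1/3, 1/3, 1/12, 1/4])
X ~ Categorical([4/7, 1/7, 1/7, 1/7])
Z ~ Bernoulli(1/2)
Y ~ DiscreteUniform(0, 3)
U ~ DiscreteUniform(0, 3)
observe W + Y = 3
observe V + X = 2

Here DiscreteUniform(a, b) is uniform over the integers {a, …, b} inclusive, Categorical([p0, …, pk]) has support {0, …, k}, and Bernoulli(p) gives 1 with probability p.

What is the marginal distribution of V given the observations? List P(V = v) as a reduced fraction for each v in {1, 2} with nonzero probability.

P(V=1) = 1/5, P(V=2) = 4/5

Enumerate traces; 64 have nonzero weight after conditioning:
  (V=1, W=0, X=1, Z=0, Y=3, U=0) weight 1/1792
  (V=1, W=0, X=1, Z=0, Y=3, U=1) weight 1/1792
  (V=1, W=0, X=1, Z=0, Y=3, U=2) weight 1/1792
  (V=1, W=0, X=1, Z=0, Y=3, U=3) weight 1/1792
  (V=1, W=0, X=1, Z=1, Y=3, U=0) weight 1/1792
  (V=1, W=0, X=1, Z=1, Y=3, U=1) weight 1/1792
  (V=1, W=0, X=1, Z=1, Y=3, U=2) weight 1/1792
  (V=1, W=0, X=1, Z=1, Y=3, U=3) weight 1/1792
  (V=2, W=0, X=0, Z=0, Y=3, U=0) weight 1/336
  … 55 more
Group by V:
  weight(V=1) = 1/56
  weight(V=2) = 1/14
Total weight = 1/56 + 1/14 = 5/56
P(V=1 | obs) = 1/56 / 5/56 = 1/5
P(V=2 | obs) = 1/14 / 5/56 = 4/5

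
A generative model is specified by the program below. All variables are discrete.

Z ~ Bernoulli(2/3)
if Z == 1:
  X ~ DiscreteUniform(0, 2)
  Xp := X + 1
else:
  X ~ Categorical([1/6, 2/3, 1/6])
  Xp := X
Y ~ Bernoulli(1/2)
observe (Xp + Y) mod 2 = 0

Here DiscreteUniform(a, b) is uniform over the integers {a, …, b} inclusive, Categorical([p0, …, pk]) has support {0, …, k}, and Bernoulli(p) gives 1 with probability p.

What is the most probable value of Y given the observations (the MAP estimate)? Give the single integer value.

Enumerate traces; 6 have nonzero weight after conditioning:
  (Z=0, X=0, Y=0) weight 1/36
  (Z=0, X=1, Y=1) weight 1/9
  (Z=0, X=2, Y=0) weight 1/36
  (Z=1, X=0, Y=1) weight 1/9
  (Z=1, X=1, Y=0) weight 1/9
  (Z=1, X=2, Y=1) weight 1/9
Group by Y:
  weight(Y=0) = 1/6
  weight(Y=1) = 1/3
Total weight = 1/6 + 1/3 = 1/2
P(Y=0 | obs) = 1/6 / 1/2 = 1/3
P(Y=1 | obs) = 1/3 / 1/2 = 2/3
argmax = 1

argmax_v P(Y = v | obs) = 1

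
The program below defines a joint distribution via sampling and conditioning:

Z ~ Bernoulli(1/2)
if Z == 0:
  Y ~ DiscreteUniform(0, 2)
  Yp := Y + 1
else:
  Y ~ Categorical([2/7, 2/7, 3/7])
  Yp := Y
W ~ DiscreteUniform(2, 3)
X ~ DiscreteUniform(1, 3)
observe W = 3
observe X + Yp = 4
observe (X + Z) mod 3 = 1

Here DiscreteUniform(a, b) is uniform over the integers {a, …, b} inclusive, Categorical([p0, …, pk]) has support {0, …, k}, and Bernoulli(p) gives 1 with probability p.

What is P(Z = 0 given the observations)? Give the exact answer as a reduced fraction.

P(Z = 0 | obs) = 7/13

Enumerate traces; 2 have nonzero weight after conditioning:
  (Z=0, Y=2, W=3, X=1) weight 1/36
  (Z=1, Y=1, W=3, X=3) weight 1/42
Group by Z:
  weight(Z=0) = 1/36
  weight(Z=1) = 1/42
Total weight = 1/36 + 1/42 = 13/252
P(Z=0 | obs) = 1/36 / 13/252 = 7/13
P(Z=1 | obs) = 1/42 / 13/252 = 6/13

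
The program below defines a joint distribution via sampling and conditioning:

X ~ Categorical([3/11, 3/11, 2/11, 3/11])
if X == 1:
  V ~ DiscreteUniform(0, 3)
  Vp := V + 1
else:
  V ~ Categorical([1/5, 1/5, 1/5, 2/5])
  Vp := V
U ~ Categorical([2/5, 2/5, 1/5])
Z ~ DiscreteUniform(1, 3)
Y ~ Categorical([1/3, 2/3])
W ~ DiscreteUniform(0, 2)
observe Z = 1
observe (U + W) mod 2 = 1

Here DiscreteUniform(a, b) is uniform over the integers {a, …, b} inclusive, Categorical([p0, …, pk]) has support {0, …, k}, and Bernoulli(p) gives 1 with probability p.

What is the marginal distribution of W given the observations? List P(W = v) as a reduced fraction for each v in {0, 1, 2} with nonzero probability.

P(W=0) = 2/7, P(W=1) = 3/7, P(W=2) = 2/7

Enumerate traces; 128 have nonzero weight after conditioning:
  (X=0, V=0, U=0, Z=1, Y=0, W=1) weight 2/2475
  (X=0, V=0, U=0, Z=1, Y=1, W=1) weight 4/2475
  (X=0, V=0, U=1, Z=1, Y=0, W=0) weight 2/2475
  (X=0, V=0, U=1, Z=1, Y=0, W=2) weight 2/2475
  (X=0, V=0, U=1, Z=1, Y=1, W=0) weight 4/2475
  (X=0, V=0, U=1, Z=1, Y=1, W=2) weight 4/2475
  (X=0, V=0, U=2, Z=1, Y=0, W=1) weight 1/2475
  (X=0, V=0, U=2, Z=1, Y=1, W=1) weight 2/2475
  … 120 more
Group by W:
  weight(W=0) = 2/45
  weight(W=1) = 1/15
  weight(W=2) = 2/45
Total weight = 2/45 + 1/15 + 2/45 = 7/45
P(W=0 | obs) = 2/45 / 7/45 = 2/7
P(W=1 | obs) = 1/15 / 7/45 = 3/7
P(W=2 | obs) = 2/45 / 7/45 = 2/7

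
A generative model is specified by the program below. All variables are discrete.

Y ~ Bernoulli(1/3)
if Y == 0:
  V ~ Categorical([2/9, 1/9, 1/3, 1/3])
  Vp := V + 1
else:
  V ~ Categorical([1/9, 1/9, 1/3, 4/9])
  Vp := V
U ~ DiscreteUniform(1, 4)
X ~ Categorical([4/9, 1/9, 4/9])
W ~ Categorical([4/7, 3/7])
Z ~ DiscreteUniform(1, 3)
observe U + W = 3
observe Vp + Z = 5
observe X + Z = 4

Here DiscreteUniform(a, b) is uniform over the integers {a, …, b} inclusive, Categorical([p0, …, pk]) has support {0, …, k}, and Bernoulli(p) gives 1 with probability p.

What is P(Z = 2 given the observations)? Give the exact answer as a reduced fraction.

Enumerate traces; 8 have nonzero weight after conditioning:
  (Y=0, V=1, U=2, X=1, W=1, Z=3) weight 1/3402
  (Y=0, V=1, U=3, X=1, W=0, Z=3) weight 2/5103
  (Y=0, V=2, U=2, X=2, W=1, Z=2) weight 2/567
  (Y=0, V=2, U=3, X=2, W=0, Z=2) weight 8/1701
  (Y=1, V=2, U=2, X=1, W=1, Z=3) weight 1/2268
  (Y=1, V=2, U=3, X=1, W=0, Z=3) weight 1/1701
  (Y=1, V=3, U=2, X=2, W=1, Z=2) weight 4/1701
  (Y=1, V=3, U=3, X=2, W=0, Z=2) weight 16/5103
Group by Z:
  weight(Z=2) = 10/729
  weight(Z=3) = 5/2916
Total weight = 10/729 + 5/2916 = 5/324
P(Z=2 | obs) = 10/729 / 5/324 = 8/9
P(Z=3 | obs) = 5/2916 / 5/324 = 1/9

P(Z = 2 | obs) = 8/9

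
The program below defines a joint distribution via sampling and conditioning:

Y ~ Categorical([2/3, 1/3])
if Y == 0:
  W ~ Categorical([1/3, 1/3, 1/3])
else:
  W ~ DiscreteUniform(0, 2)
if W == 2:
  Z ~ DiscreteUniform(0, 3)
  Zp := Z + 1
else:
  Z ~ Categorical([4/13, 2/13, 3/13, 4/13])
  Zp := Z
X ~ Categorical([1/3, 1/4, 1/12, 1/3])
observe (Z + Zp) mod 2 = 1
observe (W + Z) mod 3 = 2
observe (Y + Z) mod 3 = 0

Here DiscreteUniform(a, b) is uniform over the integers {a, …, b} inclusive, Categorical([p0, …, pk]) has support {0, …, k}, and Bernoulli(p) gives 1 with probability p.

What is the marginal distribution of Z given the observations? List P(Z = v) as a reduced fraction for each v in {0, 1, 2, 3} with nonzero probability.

Enumerate traces; 8 have nonzero weight after conditioning:
  (Y=0, W=2, Z=0, X=0) weight 1/54
  (Y=0, W=2, Z=0, X=1) weight 1/72
  (Y=0, W=2, Z=0, X=2) weight 1/216
  (Y=0, W=2, Z=0, X=3) weight 1/54
  (Y=0, W=2, Z=3, X=0) weight 1/54
  (Y=0, W=2, Z=3, X=1) weight 1/72
  (Y=0, W=2, Z=3, X=2) weight 1/216
  (Y=0, W=2, Z=3, X=3) weight 1/54
Group by Z:
  weight(Z=0) = 1/18
  weight(Z=3) = 1/18
Total weight = 1/18 + 1/18 = 1/9
P(Z=0 | obs) = 1/18 / 1/9 = 1/2
P(Z=3 | obs) = 1/18 / 1/9 = 1/2

P(Z=0) = 1/2, P(Z=3) = 1/2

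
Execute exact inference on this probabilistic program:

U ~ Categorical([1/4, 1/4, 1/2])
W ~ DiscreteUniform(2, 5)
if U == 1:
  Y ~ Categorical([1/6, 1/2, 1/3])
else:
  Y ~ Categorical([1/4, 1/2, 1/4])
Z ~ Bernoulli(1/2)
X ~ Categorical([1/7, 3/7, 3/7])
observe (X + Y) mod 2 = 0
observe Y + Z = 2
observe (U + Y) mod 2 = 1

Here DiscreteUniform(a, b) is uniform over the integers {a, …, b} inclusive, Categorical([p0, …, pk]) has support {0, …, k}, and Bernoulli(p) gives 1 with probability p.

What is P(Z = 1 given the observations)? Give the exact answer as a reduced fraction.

Enumerate traces; 16 have nonzero weight after conditioning:
  (U=0, W=2, Y=1, Z=1, X=1) weight 3/448
  (U=0, W=3, Y=1, Z=1, X=1) weight 3/448
  (U=0, W=4, Y=1, Z=1, X=1) weight 3/448
  (U=0, W=5, Y=1, Z=1, X=1) weight 3/448
  (U=1, W=2, Y=2, Z=0, X=0) weight 1/672
  (U=1, W=2, Y=2, Z=0, X=2) weight 1/224
  (U=1, W=3, Y=2, Z=0, X=0) weight 1/672
  (U=1, W=3, Y=2, Z=0, X=2) weight 1/224
  … 8 more
Group by Z:
  weight(Z=0) = 1/42
  weight(Z=1) = 9/112
Total weight = 1/42 + 9/112 = 5/48
P(Z=0 | obs) = 1/42 / 5/48 = 8/35
P(Z=1 | obs) = 9/112 / 5/48 = 27/35

P(Z = 1 | obs) = 27/35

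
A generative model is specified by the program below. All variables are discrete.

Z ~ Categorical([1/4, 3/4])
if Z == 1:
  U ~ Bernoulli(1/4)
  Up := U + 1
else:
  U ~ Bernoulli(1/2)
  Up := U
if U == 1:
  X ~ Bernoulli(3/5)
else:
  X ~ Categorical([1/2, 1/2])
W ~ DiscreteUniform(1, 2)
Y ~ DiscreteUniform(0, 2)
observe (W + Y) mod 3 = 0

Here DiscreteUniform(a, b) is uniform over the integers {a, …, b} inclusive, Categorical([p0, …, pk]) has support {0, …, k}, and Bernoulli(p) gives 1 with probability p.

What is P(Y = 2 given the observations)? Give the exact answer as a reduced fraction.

Enumerate traces; 16 have nonzero weight after conditioning:
  (Z=0, U=0, X=0, W=1, Y=2) weight 1/96
  (Z=0, U=0, X=0, W=2, Y=1) weight 1/96
  (Z=0, U=0, X=1, W=1, Y=2) weight 1/96
  (Z=0, U=0, X=1, W=2, Y=1) weight 1/96
  (Z=0, U=1, X=0, W=1, Y=2) weight 1/120
  (Z=0, U=1, X=0, W=2, Y=1) weight 1/120
  (Z=0, U=1, X=1, W=1, Y=2) weight 1/80
  (Z=0, U=1, X=1, W=2, Y=1) weight 1/80
  … 8 more
Group by Y:
  weight(Y=1) = 1/6
  weight(Y=2) = 1/6
Total weight = 1/6 + 1/6 = 1/3
P(Y=1 | obs) = 1/6 / 1/3 = 1/2
P(Y=2 | obs) = 1/6 / 1/3 = 1/2

P(Y = 2 | obs) = 1/2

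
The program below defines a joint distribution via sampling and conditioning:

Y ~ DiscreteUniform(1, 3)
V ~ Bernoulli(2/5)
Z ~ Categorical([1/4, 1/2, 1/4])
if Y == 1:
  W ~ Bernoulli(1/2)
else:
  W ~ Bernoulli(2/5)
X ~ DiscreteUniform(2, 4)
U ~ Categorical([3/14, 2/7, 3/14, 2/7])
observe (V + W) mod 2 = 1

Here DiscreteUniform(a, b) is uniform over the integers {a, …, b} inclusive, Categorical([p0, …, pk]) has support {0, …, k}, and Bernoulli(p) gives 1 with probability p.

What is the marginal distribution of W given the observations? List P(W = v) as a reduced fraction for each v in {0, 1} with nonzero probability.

Enumerate traces; 216 have nonzero weight after conditioning:
  (Y=1, V=0, Z=0, W=1, X=2, U=0) weight 1/560
  (Y=1, V=0, Z=0, W=1, X=2, U=1) weight 1/420
  (Y=1, V=0, Z=0, W=1, X=2, U=2) weight 1/560
  (Y=1, V=0, Z=0, W=1, X=2, U=3) weight 1/420
  (Y=1, V=0, Z=0, W=1, X=3, U=0) weight 1/560
  (Y=1, V=0, Z=0, W=1, X=3, U=1) weight 1/420
  (Y=1, V=0, Z=0, W=1, X=3, U=2) weight 1/560
  (Y=1, V=0, Z=0, W=1, X=3, U=3) weight 1/420
  (Y=1, V=1, Z=0, W=0, X=2, U=0) weight 1/840
  … 207 more
Group by W:
  weight(W=0) = 17/75
  weight(W=1) = 13/50
Total weight = 17/75 + 13/50 = 73/150
P(W=0 | obs) = 17/75 / 73/150 = 34/73
P(W=1 | obs) = 13/50 / 73/150 = 39/73

P(W=0) = 34/73, P(W=1) = 39/73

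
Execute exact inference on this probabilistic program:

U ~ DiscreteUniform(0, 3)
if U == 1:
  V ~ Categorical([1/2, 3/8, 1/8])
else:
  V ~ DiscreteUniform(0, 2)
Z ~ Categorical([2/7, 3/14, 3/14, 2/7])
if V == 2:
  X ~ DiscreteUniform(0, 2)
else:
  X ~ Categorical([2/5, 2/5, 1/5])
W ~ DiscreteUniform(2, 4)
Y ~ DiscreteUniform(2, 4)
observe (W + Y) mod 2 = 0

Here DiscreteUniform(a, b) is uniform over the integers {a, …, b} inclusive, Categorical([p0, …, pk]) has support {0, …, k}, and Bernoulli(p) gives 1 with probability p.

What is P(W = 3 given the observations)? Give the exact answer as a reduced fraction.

P(W = 3 | obs) = 1/5

Enumerate traces; 720 have nonzero weight after conditioning:
  (U=0, V=0, Z=0, X=0, W=2, Y=2) weight 1/945
  (U=0, V=0, Z=0, X=0, W=2, Y=4) weight 1/945
  (U=0, V=0, Z=0, X=0, W=3, Y=3) weight 1/945
  (U=0, V=0, Z=0, X=0, W=4, Y=2) weight 1/945
  (U=0, V=0, Z=0, X=0, W=4, Y=4) weight 1/945
  (U=0, V=0, Z=0, X=1, W=2, Y=2) weight 1/945
  (U=0, V=0, Z=0, X=1, W=2, Y=4) weight 1/945
  (U=0, V=0, Z=0, X=1, W=3, Y=3) weight 1/945
  … 712 more
Group by W:
  weight(W=2) = 2/9
  weight(W=3) = 1/9
  weight(W=4) = 2/9
Total weight = 2/9 + 1/9 + 2/9 = 5/9
P(W=2 | obs) = 2/9 / 5/9 = 2/5
P(W=3 | obs) = 1/9 / 5/9 = 1/5
P(W=4 | obs) = 2/9 / 5/9 = 2/5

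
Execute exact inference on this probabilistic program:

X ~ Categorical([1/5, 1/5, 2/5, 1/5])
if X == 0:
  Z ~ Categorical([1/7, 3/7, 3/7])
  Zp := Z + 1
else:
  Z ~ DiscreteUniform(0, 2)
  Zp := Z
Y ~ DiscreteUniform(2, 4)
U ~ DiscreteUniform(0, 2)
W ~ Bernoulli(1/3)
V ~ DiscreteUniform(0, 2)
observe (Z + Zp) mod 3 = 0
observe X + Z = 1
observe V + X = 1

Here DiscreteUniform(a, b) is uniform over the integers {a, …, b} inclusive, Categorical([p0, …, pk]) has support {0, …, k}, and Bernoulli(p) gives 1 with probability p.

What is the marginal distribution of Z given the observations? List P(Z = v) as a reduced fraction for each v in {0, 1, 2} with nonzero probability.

P(Z=0) = 7/16, P(Z=1) = 9/16

Enumerate traces; 36 have nonzero weight after conditioning:
  (X=0, Z=1, Y=2, U=0, W=0, V=1) weight 2/945
  (X=0, Z=1, Y=2, U=0, W=1, V=1) weight 1/945
  (X=0, Z=1, Y=2, U=1, W=0, V=1) weight 2/945
  (X=0, Z=1, Y=2, U=1, W=1, V=1) weight 1/945
  (X=0, Z=1, Y=2, U=2, W=0, V=1) weight 2/945
  (X=0, Z=1, Y=2, U=2, W=1, V=1) weight 1/945
  (X=0, Z=1, Y=3, U=0, W=0, V=1) weight 2/945
  (X=0, Z=1, Y=3, U=0, W=1, V=1) weight 1/945
  (X=1, Z=0, Y=2, U=0, W=0, V=0) weight 2/1215
  … 27 more
Group by Z:
  weight(Z=0) = 1/45
  weight(Z=1) = 1/35
Total weight = 1/45 + 1/35 = 16/315
P(Z=0 | obs) = 1/45 / 16/315 = 7/16
P(Z=1 | obs) = 1/35 / 16/315 = 9/16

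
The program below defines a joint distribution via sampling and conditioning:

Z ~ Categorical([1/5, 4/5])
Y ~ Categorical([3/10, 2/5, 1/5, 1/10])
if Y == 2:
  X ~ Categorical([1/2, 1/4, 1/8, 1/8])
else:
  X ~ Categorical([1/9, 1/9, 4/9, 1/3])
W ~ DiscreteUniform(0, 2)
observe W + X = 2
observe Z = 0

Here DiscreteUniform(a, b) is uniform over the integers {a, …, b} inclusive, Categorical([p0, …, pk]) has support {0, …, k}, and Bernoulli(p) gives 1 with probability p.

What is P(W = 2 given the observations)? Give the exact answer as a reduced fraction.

P(W = 2 | obs) = 4/15

Enumerate traces; 12 have nonzero weight after conditioning:
  (Z=0, Y=0, X=0, W=2) weight 1/450
  (Z=0, Y=0, X=1, W=1) weight 1/450
  (Z=0, Y=0, X=2, W=0) weight 2/225
  (Z=0, Y=1, X=0, W=2) weight 2/675
  (Z=0, Y=1, X=1, W=1) weight 2/675
  (Z=0, Y=1, X=2, W=0) weight 8/675
  (Z=0, Y=2, X=0, W=2) weight 1/150
  (Z=0, Y=2, X=1, W=1) weight 1/300
  … 4 more
Group by W:
  weight(W=0) = 137/5400
  weight(W=1) = 1/108
  weight(W=2) = 17/1350
Total weight = 137/5400 + 1/108 + 17/1350 = 17/360
P(W=0 | obs) = 137/5400 / 17/360 = 137/255
P(W=1 | obs) = 1/108 / 17/360 = 10/51
P(W=2 | obs) = 17/1350 / 17/360 = 4/15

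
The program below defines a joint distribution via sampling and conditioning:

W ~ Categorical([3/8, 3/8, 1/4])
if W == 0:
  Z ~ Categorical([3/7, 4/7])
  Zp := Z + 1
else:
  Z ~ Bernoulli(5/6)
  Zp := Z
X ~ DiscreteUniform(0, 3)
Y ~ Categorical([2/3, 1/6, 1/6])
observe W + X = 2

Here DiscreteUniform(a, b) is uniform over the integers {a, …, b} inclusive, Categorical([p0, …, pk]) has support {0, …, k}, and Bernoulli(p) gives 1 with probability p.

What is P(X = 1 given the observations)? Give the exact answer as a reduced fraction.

P(X = 1 | obs) = 3/8

Enumerate traces; 18 have nonzero weight after conditioning:
  (W=0, Z=0, X=2, Y=0) weight 3/112
  (W=0, Z=0, X=2, Y=1) weight 3/448
  (W=0, Z=0, X=2, Y=2) weight 3/448
  (W=0, Z=1, X=2, Y=0) weight 1/28
  (W=0, Z=1, X=2, Y=1) weight 1/112
  (W=0, Z=1, X=2, Y=2) weight 1/112
  (W=1, Z=0, X=1, Y=0) weight 1/96
  (W=1, Z=0, X=1, Y=1) weight 1/384
  (W=2, Z=0, X=0, Y=0) weight 1/144
  … 9 more
Group by X:
  weight(X=0) = 1/16
  weight(X=1) = 3/32
  weight(X=2) = 3/32
Total weight = 1/16 + 3/32 + 3/32 = 1/4
P(X=0 | obs) = 1/16 / 1/4 = 1/4
P(X=1 | obs) = 3/32 / 1/4 = 3/8
P(X=2 | obs) = 3/32 / 1/4 = 3/8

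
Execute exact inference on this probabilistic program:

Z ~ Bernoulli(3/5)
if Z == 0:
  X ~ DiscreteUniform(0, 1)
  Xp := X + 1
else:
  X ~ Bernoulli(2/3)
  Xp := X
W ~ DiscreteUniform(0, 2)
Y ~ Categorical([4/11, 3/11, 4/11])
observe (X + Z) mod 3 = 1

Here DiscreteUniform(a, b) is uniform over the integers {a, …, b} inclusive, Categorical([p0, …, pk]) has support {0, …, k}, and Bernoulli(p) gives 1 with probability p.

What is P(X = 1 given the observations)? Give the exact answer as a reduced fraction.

Enumerate traces; 18 have nonzero weight after conditioning:
  (Z=0, X=1, W=0, Y=0) weight 4/165
  (Z=0, X=1, W=0, Y=1) weight 1/55
  (Z=0, X=1, W=0, Y=2) weight 4/165
  (Z=0, X=1, W=1, Y=0) weight 4/165
  (Z=0, X=1, W=1, Y=1) weight 1/55
  (Z=0, X=1, W=1, Y=2) weight 4/165
  (Z=0, X=1, W=2, Y=0) weight 4/165
  (Z=0, X=1, W=2, Y=1) weight 1/55
  (Z=1, X=0, W=0, Y=0) weight 4/165
  … 9 more
Group by X:
  weight(X=0) = 1/5
  weight(X=1) = 1/5
Total weight = 1/5 + 1/5 = 2/5
P(X=0 | obs) = 1/5 / 2/5 = 1/2
P(X=1 | obs) = 1/5 / 2/5 = 1/2

P(X = 1 | obs) = 1/2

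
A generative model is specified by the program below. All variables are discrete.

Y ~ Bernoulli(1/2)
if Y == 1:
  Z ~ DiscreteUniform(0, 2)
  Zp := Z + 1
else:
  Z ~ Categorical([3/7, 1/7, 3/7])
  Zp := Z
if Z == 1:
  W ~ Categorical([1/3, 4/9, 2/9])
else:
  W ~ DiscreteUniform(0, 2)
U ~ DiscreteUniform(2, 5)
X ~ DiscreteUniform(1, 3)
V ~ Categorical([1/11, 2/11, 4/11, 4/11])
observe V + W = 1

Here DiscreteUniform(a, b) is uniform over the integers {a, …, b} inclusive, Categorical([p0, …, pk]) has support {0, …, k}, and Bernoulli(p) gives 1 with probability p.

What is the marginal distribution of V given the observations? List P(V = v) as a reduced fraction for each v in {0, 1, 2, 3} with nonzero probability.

Enumerate traces; 144 have nonzero weight after conditioning:
  (Y=0, Z=0, W=0, U=2, X=1, V=1) weight 1/924
  (Y=0, Z=0, W=0, U=2, X=2, V=1) weight 1/924
  (Y=0, Z=0, W=0, U=2, X=3, V=1) weight 1/924
  (Y=0, Z=0, W=0, U=3, X=1, V=1) weight 1/924
  (Y=0, Z=0, W=0, U=3, X=2, V=1) weight 1/924
  (Y=0, Z=0, W=0, U=3, X=3, V=1) weight 1/924
  (Y=0, Z=0, W=0, U=4, X=1, V=1) weight 1/924
  (Y=0, Z=0, W=0, U=4, X=2, V=1) weight 1/924
  (Y=0, Z=0, W=1, U=2, X=1, V=0) weight 1/1848
  … 135 more
Group by V:
  weight(V=0) = 68/2079
  weight(V=1) = 2/33
Total weight = 68/2079 + 2/33 = 194/2079
P(V=0 | obs) = 68/2079 / 194/2079 = 34/97
P(V=1 | obs) = 2/33 / 194/2079 = 63/97

P(V=0) = 34/97, P(V=1) = 63/97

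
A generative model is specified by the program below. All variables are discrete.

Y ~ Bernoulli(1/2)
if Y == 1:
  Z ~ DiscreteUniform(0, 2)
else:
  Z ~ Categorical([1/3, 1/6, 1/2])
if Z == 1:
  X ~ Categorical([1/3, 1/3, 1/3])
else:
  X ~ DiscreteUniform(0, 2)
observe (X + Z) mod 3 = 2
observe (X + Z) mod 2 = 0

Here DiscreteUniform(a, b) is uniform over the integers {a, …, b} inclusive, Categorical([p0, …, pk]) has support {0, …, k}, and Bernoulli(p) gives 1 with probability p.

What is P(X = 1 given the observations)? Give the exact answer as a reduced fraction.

P(X = 1 | obs) = 1/4

Enumerate traces; 6 have nonzero weight after conditioning:
  (Y=0, Z=0, X=2) weight 1/18
  (Y=0, Z=1, X=1) weight 1/36
  (Y=0, Z=2, X=0) weight 1/12
  (Y=1, Z=0, X=2) weight 1/18
  (Y=1, Z=1, X=1) weight 1/18
  (Y=1, Z=2, X=0) weight 1/18
Group by X:
  weight(X=0) = 5/36
  weight(X=1) = 1/12
  weight(X=2) = 1/9
Total weight = 5/36 + 1/12 + 1/9 = 1/3
P(X=0 | obs) = 5/36 / 1/3 = 5/12
P(X=1 | obs) = 1/12 / 1/3 = 1/4
P(X=2 | obs) = 1/9 / 1/3 = 1/3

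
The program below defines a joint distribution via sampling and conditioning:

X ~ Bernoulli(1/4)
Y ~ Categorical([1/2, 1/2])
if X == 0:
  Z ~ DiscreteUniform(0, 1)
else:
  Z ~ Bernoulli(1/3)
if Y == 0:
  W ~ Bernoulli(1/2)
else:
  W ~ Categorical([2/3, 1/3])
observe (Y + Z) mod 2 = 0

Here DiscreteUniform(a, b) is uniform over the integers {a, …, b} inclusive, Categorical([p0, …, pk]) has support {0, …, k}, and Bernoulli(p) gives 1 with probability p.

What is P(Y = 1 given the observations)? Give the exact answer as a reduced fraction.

Enumerate traces; 8 have nonzero weight after conditioning:
  (X=0, Y=0, Z=0, W=0) weight 3/32
  (X=0, Y=0, Z=0, W=1) weight 3/32
  (X=0, Y=1, Z=1, W=0) weight 1/8
  (X=0, Y=1, Z=1, W=1) weight 1/16
  (X=1, Y=0, Z=0, W=0) weight 1/24
  (X=1, Y=0, Z=0, W=1) weight 1/24
  (X=1, Y=1, Z=1, W=0) weight 1/36
  (X=1, Y=1, Z=1, W=1) weight 1/72
Group by Y:
  weight(Y=0) = 13/48
  weight(Y=1) = 11/48
Total weight = 13/48 + 11/48 = 1/2
P(Y=0 | obs) = 13/48 / 1/2 = 13/24
P(Y=1 | obs) = 11/48 / 1/2 = 11/24

P(Y = 1 | obs) = 11/24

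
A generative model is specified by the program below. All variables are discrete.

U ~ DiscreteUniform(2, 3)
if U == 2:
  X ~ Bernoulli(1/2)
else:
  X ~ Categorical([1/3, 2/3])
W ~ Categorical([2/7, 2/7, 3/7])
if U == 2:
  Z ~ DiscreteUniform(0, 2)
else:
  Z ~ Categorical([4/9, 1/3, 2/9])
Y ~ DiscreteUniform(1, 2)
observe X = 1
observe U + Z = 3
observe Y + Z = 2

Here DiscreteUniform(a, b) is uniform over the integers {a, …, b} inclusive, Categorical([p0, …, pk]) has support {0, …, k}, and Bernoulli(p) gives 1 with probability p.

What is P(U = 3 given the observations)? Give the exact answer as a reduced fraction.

P(U = 3 | obs) = 16/25

Enumerate traces; 6 have nonzero weight after conditioning:
  (U=2, X=1, W=0, Z=1, Y=1) weight 1/84
  (U=2, X=1, W=1, Z=1, Y=1) weight 1/84
  (U=2, X=1, W=2, Z=1, Y=1) weight 1/56
  (U=3, X=1, W=0, Z=0, Y=2) weight 4/189
  (U=3, X=1, W=1, Z=0, Y=2) weight 4/189
  (U=3, X=1, W=2, Z=0, Y=2) weight 2/63
Group by U:
  weight(U=2) = 1/24
  weight(U=3) = 2/27
Total weight = 1/24 + 2/27 = 25/216
P(U=2 | obs) = 1/24 / 25/216 = 9/25
P(U=3 | obs) = 2/27 / 25/216 = 16/25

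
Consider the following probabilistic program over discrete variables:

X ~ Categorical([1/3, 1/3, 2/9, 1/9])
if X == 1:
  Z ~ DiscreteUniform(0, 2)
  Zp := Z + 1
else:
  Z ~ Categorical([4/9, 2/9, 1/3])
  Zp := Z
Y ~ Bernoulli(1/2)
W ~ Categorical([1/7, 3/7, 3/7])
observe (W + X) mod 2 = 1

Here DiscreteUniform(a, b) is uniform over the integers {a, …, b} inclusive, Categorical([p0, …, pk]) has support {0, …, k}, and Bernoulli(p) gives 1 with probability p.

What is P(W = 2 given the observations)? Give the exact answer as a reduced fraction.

Enumerate traces; 36 have nonzero weight after conditioning:
  (X=0, Z=0, Y=0, W=1) weight 2/63
  (X=0, Z=0, Y=1, W=1) weight 2/63
  (X=0, Z=1, Y=0, W=1) weight 1/63
  (X=0, Z=1, Y=1, W=1) weight 1/63
  (X=0, Z=2, Y=0, W=1) weight 1/42
  (X=0, Z=2, Y=1, W=1) weight 1/42
  (X=1, Z=0, Y=0, W=0) weight 1/126
  (X=1, Z=0, Y=0, W=2) weight 1/42
  … 28 more
Group by W:
  weight(W=0) = 4/63
  weight(W=1) = 5/21
  weight(W=2) = 4/21
Total weight = 4/63 + 5/21 + 4/21 = 31/63
P(W=0 | obs) = 4/63 / 31/63 = 4/31
P(W=1 | obs) = 5/21 / 31/63 = 15/31
P(W=2 | obs) = 4/21 / 31/63 = 12/31

P(W = 2 | obs) = 12/31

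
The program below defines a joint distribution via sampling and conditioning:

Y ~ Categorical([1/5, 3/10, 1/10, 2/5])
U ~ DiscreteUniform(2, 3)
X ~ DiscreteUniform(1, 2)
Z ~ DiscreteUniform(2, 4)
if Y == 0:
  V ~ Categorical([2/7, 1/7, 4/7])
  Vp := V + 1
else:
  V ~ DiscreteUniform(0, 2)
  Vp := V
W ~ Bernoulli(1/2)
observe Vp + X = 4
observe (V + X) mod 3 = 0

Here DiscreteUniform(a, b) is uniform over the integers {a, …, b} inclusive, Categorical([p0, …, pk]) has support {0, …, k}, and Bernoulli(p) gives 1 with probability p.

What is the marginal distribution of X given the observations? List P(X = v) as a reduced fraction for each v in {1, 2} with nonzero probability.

P(X=1) = 4/5, P(X=2) = 1/5

Enumerate traces; 24 have nonzero weight after conditioning:
  (Y=0, U=2, X=1, Z=2, V=2, W=0) weight 1/210
  (Y=0, U=2, X=1, Z=2, V=2, W=1) weight 1/210
  (Y=0, U=2, X=1, Z=3, V=2, W=0) weight 1/210
  (Y=0, U=2, X=1, Z=3, V=2, W=1) weight 1/210
  (Y=0, U=2, X=1, Z=4, V=2, W=0) weight 1/210
  (Y=0, U=2, X=1, Z=4, V=2, W=1) weight 1/210
  (Y=0, U=2, X=2, Z=2, V=1, W=0) weight 1/840
  (Y=0, U=2, X=2, Z=2, V=1, W=1) weight 1/840
  … 16 more
Group by X:
  weight(X=1) = 2/35
  weight(X=2) = 1/70
Total weight = 2/35 + 1/70 = 1/14
P(X=1 | obs) = 2/35 / 1/14 = 4/5
P(X=2 | obs) = 1/70 / 1/14 = 1/5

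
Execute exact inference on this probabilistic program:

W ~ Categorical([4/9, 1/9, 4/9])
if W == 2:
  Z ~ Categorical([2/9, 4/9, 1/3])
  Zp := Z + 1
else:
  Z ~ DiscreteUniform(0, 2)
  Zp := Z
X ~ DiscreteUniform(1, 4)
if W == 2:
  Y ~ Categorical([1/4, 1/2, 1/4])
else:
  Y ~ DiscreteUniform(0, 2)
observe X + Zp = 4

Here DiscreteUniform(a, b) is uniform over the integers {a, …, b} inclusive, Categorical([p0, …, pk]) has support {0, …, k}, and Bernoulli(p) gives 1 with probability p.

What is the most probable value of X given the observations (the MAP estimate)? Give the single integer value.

Enumerate traces; 27 have nonzero weight after conditioning:
  (W=0, Z=0, X=4, Y=0) weight 1/81
  (W=0, Z=0, X=4, Y=1) weight 1/81
  (W=0, Z=0, X=4, Y=2) weight 1/81
  (W=0, Z=1, X=3, Y=0) weight 1/81
  (W=0, Z=1, X=3, Y=1) weight 1/81
  (W=0, Z=1, X=3, Y=2) weight 1/81
  (W=0, Z=2, X=2, Y=0) weight 1/81
  (W=0, Z=2, X=2, Y=1) weight 1/81
  (W=2, Z=2, X=1, Y=0) weight 1/108
  … 18 more
Group by X:
  weight(X=1) = 1/27
  weight(X=2) = 31/324
  weight(X=3) = 23/324
  weight(X=4) = 5/108
Total weight = 1/27 + 31/324 + 23/324 + 5/108 = 1/4
P(X=1 | obs) = 1/27 / 1/4 = 4/27
P(X=2 | obs) = 31/324 / 1/4 = 31/81
P(X=3 | obs) = 23/324 / 1/4 = 23/81
P(X=4 | obs) = 5/108 / 1/4 = 5/27
argmax = 2

argmax_v P(X = v | obs) = 2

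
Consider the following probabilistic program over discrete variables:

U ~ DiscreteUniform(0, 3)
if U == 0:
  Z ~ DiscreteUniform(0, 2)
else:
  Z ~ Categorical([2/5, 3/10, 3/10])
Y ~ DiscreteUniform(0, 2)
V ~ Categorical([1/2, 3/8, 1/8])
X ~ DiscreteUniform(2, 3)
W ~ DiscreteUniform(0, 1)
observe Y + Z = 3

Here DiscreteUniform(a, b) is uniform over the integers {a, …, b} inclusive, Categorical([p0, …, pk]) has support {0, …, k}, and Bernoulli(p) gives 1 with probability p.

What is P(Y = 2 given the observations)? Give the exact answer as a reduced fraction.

Enumerate traces; 96 have nonzero weight after conditioning:
  (U=0, Z=1, Y=2, V=0, X=2, W=0) weight 1/288
  (U=0, Z=1, Y=2, V=0, X=2, W=1) weight 1/288
  (U=0, Z=1, Y=2, V=0, X=3, W=0) weight 1/288
  (U=0, Z=1, Y=2, V=0, X=3, W=1) weight 1/288
  (U=0, Z=1, Y=2, V=1, X=2, W=0) weight 1/384
  (U=0, Z=1, Y=2, V=1, X=2, W=1) weight 1/384
  (U=0, Z=1, Y=2, V=1, X=3, W=0) weight 1/384
  (U=0, Z=1, Y=2, V=1, X=3, W=1) weight 1/384
  (U=0, Z=2, Y=1, V=0, X=2, W=0) weight 1/288
  … 87 more
Group by Y:
  weight(Y=1) = 37/360
  weight(Y=2) = 37/360
Total weight = 37/360 + 37/360 = 37/180
P(Y=1 | obs) = 37/360 / 37/180 = 1/2
P(Y=2 | obs) = 37/360 / 37/180 = 1/2

P(Y = 2 | obs) = 1/2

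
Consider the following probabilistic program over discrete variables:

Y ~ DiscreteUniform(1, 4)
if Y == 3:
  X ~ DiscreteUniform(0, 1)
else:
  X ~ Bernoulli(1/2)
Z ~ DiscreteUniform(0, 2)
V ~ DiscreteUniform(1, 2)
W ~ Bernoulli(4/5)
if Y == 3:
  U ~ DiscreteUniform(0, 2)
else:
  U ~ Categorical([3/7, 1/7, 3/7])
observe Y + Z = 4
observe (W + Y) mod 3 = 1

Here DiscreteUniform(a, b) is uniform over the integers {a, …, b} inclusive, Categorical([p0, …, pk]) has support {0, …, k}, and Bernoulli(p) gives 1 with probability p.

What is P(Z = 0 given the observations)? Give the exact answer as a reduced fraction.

P(Z = 0 | obs) = 1/5

Enumerate traces; 24 have nonzero weight after conditioning:
  (Y=3, X=0, Z=1, V=1, W=1, U=0) weight 1/180
  (Y=3, X=0, Z=1, V=1, W=1, U=1) weight 1/180
  (Y=3, X=0, Z=1, V=1, W=1, U=2) weight 1/180
  (Y=3, X=0, Z=1, V=2, W=1, U=0) weight 1/180
  (Y=3, X=0, Z=1, V=2, W=1, U=1) weight 1/180
  (Y=3, X=0, Z=1, V=2, W=1, U=2) weight 1/180
  (Y=3, X=1, Z=1, V=1, W=1, U=0) weight 1/180
  (Y=3, X=1, Z=1, V=1, W=1, U=1) weight 1/180
  (Y=4, X=0, Z=0, V=1, W=0, U=0) weight 1/560
  … 15 more
Group by Z:
  weight(Z=0) = 1/60
  weight(Z=1) = 1/15
Total weight = 1/60 + 1/15 = 1/12
P(Z=0 | obs) = 1/60 / 1/12 = 1/5
P(Z=1 | obs) = 1/15 / 1/12 = 4/5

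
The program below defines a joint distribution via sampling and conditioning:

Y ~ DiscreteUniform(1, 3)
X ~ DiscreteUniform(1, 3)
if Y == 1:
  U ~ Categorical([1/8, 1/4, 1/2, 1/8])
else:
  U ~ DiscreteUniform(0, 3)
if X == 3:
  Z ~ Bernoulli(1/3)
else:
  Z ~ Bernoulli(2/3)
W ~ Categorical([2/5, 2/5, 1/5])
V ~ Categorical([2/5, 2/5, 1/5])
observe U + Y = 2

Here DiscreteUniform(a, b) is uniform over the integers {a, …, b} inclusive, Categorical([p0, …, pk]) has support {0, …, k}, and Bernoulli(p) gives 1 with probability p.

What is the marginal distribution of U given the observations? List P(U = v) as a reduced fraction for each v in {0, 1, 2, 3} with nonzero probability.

Enumerate traces; 108 have nonzero weight after conditioning:
  (Y=1, X=1, U=1, Z=0, W=0, V=0) weight 1/675
  (Y=1, X=1, U=1, Z=0, W=0, V=1) weight 1/675
  (Y=1, X=1, U=1, Z=0, W=0, V=2) weight 1/1350
  (Y=1, X=1, U=1, Z=0, W=1, V=0) weight 1/675
  (Y=1, X=1, U=1, Z=0, W=1, V=1) weight 1/675
  (Y=1, X=1, U=1, Z=0, W=1, V=2) weight 1/1350
  (Y=1, X=1, U=1, Z=0, W=2, V=0) weight 1/1350
  (Y=1, X=1, U=1, Z=0, W=2, V=1) weight 1/1350
  (Y=2, X=1, U=0, Z=0, W=0, V=0) weight 1/675
  … 99 more
Group by U:
  weight(U=0) = 1/12
  weight(U=1) = 1/12
Total weight = 1/12 + 1/12 = 1/6
P(U=0 | obs) = 1/12 / 1/6 = 1/2
P(U=1 | obs) = 1/12 / 1/6 = 1/2

P(U=0) = 1/2, P(U=1) = 1/2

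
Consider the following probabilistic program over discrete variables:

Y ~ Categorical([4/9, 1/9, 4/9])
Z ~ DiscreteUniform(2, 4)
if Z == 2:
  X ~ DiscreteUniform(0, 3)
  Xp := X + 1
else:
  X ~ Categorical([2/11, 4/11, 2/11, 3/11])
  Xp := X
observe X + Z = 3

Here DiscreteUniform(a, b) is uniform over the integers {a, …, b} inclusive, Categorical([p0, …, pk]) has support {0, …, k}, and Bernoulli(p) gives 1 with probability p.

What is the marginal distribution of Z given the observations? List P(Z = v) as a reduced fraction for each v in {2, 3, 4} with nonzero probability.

Enumerate traces; 6 have nonzero weight after conditioning:
  (Y=0, Z=2, X=1) weight 1/27
  (Y=0, Z=3, X=0) weight 8/297
  (Y=1, Z=2, X=1) weight 1/108
  (Y=1, Z=3, X=0) weight 2/297
  (Y=2, Z=2, X=1) weight 1/27
  (Y=2, Z=3, X=0) weight 8/297
Group by Z:
  weight(Z=2) = 1/12
  weight(Z=3) = 2/33
Total weight = 1/12 + 2/33 = 19/132
P(Z=2 | obs) = 1/12 / 19/132 = 11/19
P(Z=3 | obs) = 2/33 / 19/132 = 8/19

P(Z=2) = 11/19, P(Z=3) = 8/19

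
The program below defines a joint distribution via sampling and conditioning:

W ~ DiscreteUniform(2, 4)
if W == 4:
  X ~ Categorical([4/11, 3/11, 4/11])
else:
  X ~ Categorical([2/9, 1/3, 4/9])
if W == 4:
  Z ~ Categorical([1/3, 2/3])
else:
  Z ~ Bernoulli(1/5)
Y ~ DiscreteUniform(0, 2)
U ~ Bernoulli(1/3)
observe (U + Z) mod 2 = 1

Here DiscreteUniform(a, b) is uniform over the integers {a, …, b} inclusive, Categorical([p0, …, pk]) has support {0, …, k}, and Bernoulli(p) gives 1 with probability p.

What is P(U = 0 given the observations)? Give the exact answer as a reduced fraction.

Enumerate traces; 54 have nonzero weight after conditioning:
  (W=2, X=0, Z=0, Y=0, U=1) weight 8/1215
  (W=2, X=0, Z=0, Y=1, U=1) weight 8/1215
  (W=2, X=0, Z=0, Y=2, U=1) weight 8/1215
  (W=2, X=0, Z=1, Y=0, U=0) weight 4/1215
  (W=2, X=0, Z=1, Y=1, U=0) weight 4/1215
  (W=2, X=0, Z=1, Y=2, U=0) weight 4/1215
  (W=2, X=1, Z=0, Y=0, U=1) weight 4/405
  (W=2, X=1, Z=0, Y=1, U=1) weight 4/405
  … 46 more
Group by U:
  weight(U=0) = 32/135
  weight(U=1) = 29/135
Total weight = 32/135 + 29/135 = 61/135
P(U=0 | obs) = 32/135 / 61/135 = 32/61
P(U=1 | obs) = 29/135 / 61/135 = 29/61

P(U = 0 | obs) = 32/61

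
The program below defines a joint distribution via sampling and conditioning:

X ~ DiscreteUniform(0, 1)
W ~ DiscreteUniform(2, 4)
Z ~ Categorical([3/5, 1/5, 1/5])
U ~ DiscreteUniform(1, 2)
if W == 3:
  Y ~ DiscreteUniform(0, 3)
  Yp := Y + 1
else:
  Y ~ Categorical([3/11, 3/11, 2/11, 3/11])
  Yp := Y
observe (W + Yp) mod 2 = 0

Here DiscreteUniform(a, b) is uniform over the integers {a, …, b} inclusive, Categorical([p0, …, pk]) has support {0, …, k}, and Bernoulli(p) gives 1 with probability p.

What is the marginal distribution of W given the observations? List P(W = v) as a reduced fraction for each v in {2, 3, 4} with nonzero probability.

P(W=2) = 10/31, P(W=3) = 11/31, P(W=4) = 10/31

Enumerate traces; 72 have nonzero weight after conditioning:
  (X=0, W=2, Z=0, U=1, Y=0) weight 3/220
  (X=0, W=2, Z=0, U=1, Y=2) weight 1/110
  (X=0, W=2, Z=0, U=2, Y=0) weight 3/220
  (X=0, W=2, Z=0, U=2, Y=2) weight 1/110
  (X=0, W=2, Z=1, U=1, Y=0) weight 1/220
  (X=0, W=2, Z=1, U=1, Y=2) weight 1/330
  (X=0, W=2, Z=1, U=2, Y=0) weight 1/220
  (X=0, W=2, Z=1, U=2, Y=2) weight 1/330
  (X=0, W=3, Z=0, U=1, Y=0) weight 1/80
  (X=0, W=4, Z=0, U=1, Y=0) weight 3/220
  … 62 more
Group by W:
  weight(W=2) = 5/33
  weight(W=3) = 1/6
  weight(W=4) = 5/33
Total weight = 5/33 + 1/6 + 5/33 = 31/66
P(W=2 | obs) = 5/33 / 31/66 = 10/31
P(W=3 | obs) = 1/6 / 31/66 = 11/31
P(W=4 | obs) = 5/33 / 31/66 = 10/31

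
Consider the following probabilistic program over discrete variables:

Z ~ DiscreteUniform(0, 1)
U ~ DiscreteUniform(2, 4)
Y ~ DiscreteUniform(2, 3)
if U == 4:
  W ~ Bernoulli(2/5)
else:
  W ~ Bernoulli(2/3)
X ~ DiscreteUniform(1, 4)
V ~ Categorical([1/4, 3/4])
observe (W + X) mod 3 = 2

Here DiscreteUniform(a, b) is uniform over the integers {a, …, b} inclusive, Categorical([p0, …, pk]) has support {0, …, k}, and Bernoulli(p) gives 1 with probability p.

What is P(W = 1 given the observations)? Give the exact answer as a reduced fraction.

P(W = 1 | obs) = 52/71

Enumerate traces; 72 have nonzero weight after conditioning:
  (Z=0, U=2, Y=2, W=0, X=2, V=0) weight 1/576
  (Z=0, U=2, Y=2, W=0, X=2, V=1) weight 1/192
  (Z=0, U=2, Y=2, W=1, X=1, V=0) weight 1/288
  (Z=0, U=2, Y=2, W=1, X=1, V=1) weight 1/96
  (Z=0, U=2, Y=2, W=1, X=4, V=0) weight 1/288
  (Z=0, U=2, Y=2, W=1, X=4, V=1) weight 1/96
  (Z=0, U=2, Y=3, W=0, X=2, V=0) weight 1/576
  (Z=0, U=2, Y=3, W=0, X=2, V=1) weight 1/192
  … 64 more
Group by W:
  weight(W=0) = 19/180
  weight(W=1) = 13/45
Total weight = 19/180 + 13/45 = 71/180
P(W=0 | obs) = 19/180 / 71/180 = 19/71
P(W=1 | obs) = 13/45 / 71/180 = 52/71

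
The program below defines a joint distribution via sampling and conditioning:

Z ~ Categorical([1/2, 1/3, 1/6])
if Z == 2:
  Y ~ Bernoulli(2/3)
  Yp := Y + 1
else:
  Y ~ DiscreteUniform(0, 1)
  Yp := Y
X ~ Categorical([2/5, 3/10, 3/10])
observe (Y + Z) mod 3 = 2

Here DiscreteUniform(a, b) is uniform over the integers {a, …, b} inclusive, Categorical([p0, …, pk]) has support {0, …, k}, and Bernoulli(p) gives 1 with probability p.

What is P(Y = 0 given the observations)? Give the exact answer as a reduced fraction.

Enumerate traces; 6 have nonzero weight after conditioning:
  (Z=1, Y=1, X=0) weight 1/15
  (Z=1, Y=1, X=1) weight 1/20
  (Z=1, Y=1, X=2) weight 1/20
  (Z=2, Y=0, X=0) weight 1/45
  (Z=2, Y=0, X=1) weight 1/60
  (Z=2, Y=0, X=2) weight 1/60
Group by Y:
  weight(Y=0) = 1/18
  weight(Y=1) = 1/6
Total weight = 1/18 + 1/6 = 2/9
P(Y=0 | obs) = 1/18 / 2/9 = 1/4
P(Y=1 | obs) = 1/6 / 2/9 = 3/4

P(Y = 0 | obs) = 1/4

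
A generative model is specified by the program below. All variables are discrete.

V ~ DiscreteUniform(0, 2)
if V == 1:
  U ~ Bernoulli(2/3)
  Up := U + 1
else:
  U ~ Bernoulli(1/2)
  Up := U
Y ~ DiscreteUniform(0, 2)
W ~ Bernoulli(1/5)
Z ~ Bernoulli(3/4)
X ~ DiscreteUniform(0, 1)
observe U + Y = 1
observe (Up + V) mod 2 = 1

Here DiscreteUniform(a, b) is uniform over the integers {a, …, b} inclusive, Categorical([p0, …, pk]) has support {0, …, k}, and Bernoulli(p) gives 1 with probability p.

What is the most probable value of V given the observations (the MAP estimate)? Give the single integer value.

Enumerate traces; 24 have nonzero weight after conditioning:
  (V=0, U=1, Y=0, W=0, Z=0, X=0) weight 1/180
  (V=0, U=1, Y=0, W=0, Z=0, X=1) weight 1/180
  (V=0, U=1, Y=0, W=0, Z=1, X=0) weight 1/60
  (V=0, U=1, Y=0, W=0, Z=1, X=1) weight 1/60
  (V=0, U=1, Y=0, W=1, Z=0, X=0) weight 1/720
  (V=0, U=1, Y=0, W=1, Z=0, X=1) weight 1/720
  (V=0, U=1, Y=0, W=1, Z=1, X=0) weight 1/240
  (V=0, U=1, Y=0, W=1, Z=1, X=1) weight 1/240
  (V=1, U=1, Y=0, W=0, Z=0, X=0) weight 1/135
  (V=2, U=1, Y=0, W=0, Z=0, X=0) weight 1/180
  … 14 more
Group by V:
  weight(V=0) = 1/18
  weight(V=1) = 2/27
  weight(V=2) = 1/18
Total weight = 1/18 + 2/27 + 1/18 = 5/27
P(V=0 | obs) = 1/18 / 5/27 = 3/10
P(V=1 | obs) = 2/27 / 5/27 = 2/5
P(V=2 | obs) = 1/18 / 5/27 = 3/10
argmax = 1

argmax_v P(V = v | obs) = 1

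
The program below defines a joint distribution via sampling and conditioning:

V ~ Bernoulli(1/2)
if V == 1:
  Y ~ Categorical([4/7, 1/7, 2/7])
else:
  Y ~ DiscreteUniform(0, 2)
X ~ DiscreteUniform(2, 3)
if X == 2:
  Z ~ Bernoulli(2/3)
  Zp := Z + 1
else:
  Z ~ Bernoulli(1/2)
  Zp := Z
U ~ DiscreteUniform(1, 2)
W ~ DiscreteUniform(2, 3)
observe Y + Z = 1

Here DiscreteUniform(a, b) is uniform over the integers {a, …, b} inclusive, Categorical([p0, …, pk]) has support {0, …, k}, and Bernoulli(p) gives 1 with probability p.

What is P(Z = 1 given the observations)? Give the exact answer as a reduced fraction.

Enumerate traces; 32 have nonzero weight after conditioning:
  (V=0, Y=0, X=2, Z=1, U=1, W=2) weight 1/72
  (V=0, Y=0, X=2, Z=1, U=1, W=3) weight 1/72
  (V=0, Y=0, X=2, Z=1, U=2, W=2) weight 1/72
  (V=0, Y=0, X=2, Z=1, U=2, W=3) weight 1/72
  (V=0, Y=0, X=3, Z=1, U=1, W=2) weight 1/96
  (V=0, Y=0, X=3, Z=1, U=1, W=3) weight 1/96
  (V=0, Y=0, X=3, Z=1, U=2, W=2) weight 1/96
  (V=0, Y=0, X=3, Z=1, U=2, W=3) weight 1/96
  (V=0, Y=1, X=2, Z=0, U=1, W=2) weight 1/144
  … 23 more
Group by Z:
  weight(Z=0) = 25/252
  weight(Z=1) = 19/72
Total weight = 25/252 + 19/72 = 61/168
P(Z=0 | obs) = 25/252 / 61/168 = 50/183
P(Z=1 | obs) = 19/72 / 61/168 = 133/183

P(Z = 1 | obs) = 133/183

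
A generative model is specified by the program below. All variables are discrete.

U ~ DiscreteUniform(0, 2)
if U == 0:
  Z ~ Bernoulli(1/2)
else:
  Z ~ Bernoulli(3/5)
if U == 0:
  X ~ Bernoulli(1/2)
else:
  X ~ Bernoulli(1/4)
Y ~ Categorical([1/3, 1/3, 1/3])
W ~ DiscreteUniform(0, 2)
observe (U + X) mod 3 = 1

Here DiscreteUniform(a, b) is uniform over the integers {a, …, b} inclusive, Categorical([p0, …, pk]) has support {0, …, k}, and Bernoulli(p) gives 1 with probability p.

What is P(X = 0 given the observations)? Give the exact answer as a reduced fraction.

P(X = 0 | obs) = 3/5

Enumerate traces; 36 have nonzero weight after conditioning:
  (U=0, Z=0, X=1, Y=0, W=0) weight 1/108
  (U=0, Z=0, X=1, Y=0, W=1) weight 1/108
  (U=0, Z=0, X=1, Y=0, W=2) weight 1/108
  (U=0, Z=0, X=1, Y=1, W=0) weight 1/108
  (U=0, Z=0, X=1, Y=1, W=1) weight 1/108
  (U=0, Z=0, X=1, Y=1, W=2) weight 1/108
  (U=0, Z=0, X=1, Y=2, W=0) weight 1/108
  (U=0, Z=0, X=1, Y=2, W=1) weight 1/108
  (U=1, Z=0, X=0, Y=0, W=0) weight 1/90
  … 27 more
Group by X:
  weight(X=0) = 1/4
  weight(X=1) = 1/6
Total weight = 1/4 + 1/6 = 5/12
P(X=0 | obs) = 1/4 / 5/12 = 3/5
P(X=1 | obs) = 1/6 / 5/12 = 2/5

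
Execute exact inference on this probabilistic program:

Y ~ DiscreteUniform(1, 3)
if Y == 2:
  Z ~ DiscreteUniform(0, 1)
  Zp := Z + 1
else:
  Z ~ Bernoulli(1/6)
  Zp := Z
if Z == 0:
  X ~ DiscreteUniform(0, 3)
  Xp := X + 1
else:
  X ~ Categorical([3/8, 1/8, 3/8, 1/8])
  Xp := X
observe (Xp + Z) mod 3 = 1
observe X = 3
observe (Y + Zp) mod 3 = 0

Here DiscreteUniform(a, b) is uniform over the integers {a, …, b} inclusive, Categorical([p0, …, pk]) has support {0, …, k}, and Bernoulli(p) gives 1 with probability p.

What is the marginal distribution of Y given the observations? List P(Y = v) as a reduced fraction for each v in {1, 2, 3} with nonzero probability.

Enumerate traces; 2 have nonzero weight after conditioning:
  (Y=2, Z=0, X=3) weight 1/24
  (Y=3, Z=0, X=3) weight 5/72
Group by Y:
  weight(Y=2) = 1/24
  weight(Y=3) = 5/72
Total weight = 1/24 + 5/72 = 1/9
P(Y=2 | obs) = 1/24 / 1/9 = 3/8
P(Y=3 | obs) = 5/72 / 1/9 = 5/8

P(Y=2) = 3/8, P(Y=3) = 5/8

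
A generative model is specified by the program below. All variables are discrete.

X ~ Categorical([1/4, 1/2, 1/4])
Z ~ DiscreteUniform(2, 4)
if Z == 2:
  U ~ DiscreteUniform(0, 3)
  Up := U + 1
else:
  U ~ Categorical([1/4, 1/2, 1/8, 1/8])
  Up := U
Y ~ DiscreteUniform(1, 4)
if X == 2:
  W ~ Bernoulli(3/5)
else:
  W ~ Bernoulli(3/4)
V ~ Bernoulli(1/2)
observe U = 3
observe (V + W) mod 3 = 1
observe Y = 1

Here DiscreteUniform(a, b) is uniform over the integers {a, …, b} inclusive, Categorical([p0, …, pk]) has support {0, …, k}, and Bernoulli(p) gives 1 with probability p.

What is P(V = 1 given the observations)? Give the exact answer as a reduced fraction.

Enumerate traces; 18 have nonzero weight after conditioning:
  (X=0, Z=2, U=3, Y=1, W=0, V=1) weight 1/1536
  (X=0, Z=2, U=3, Y=1, W=1, V=0) weight 1/512
  (X=0, Z=3, U=3, Y=1, W=0, V=1) weight 1/3072
  (X=0, Z=3, U=3, Y=1, W=1, V=0) weight 1/1024
  (X=0, Z=4, U=3, Y=1, W=0, V=1) weight 1/3072
  (X=0, Z=4, U=3, Y=1, W=1, V=0) weight 1/1024
  (X=1, Z=2, U=3, Y=1, W=0, V=1) weight 1/768
  (X=1, Z=2, U=3, Y=1, W=1, V=0) weight 1/256
  … 10 more
Group by V:
  weight(V=0) = 19/1280
  weight(V=1) = 23/3840
Total weight = 19/1280 + 23/3840 = 1/48
P(V=0 | obs) = 19/1280 / 1/48 = 57/80
P(V=1 | obs) = 23/3840 / 1/48 = 23/80

P(V = 1 | obs) = 23/80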